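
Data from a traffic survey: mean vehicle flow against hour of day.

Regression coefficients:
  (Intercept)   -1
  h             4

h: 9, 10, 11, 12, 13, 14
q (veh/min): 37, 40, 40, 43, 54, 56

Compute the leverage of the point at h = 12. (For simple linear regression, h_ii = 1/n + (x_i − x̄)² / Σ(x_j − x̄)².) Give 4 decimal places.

h = 0.1810

h̄ = (9 + 10 + 11 + 12 + 13 + 14)/6 = 11.5
Σ(h − h̄)² = 6.25 + 2.25 + 0.25 + 0.25 + 2.25 + 6.25 = 17.5
h = 1/6 + (0.5)²/17.5 = 0.166667 + 0.0142857 = 0.1810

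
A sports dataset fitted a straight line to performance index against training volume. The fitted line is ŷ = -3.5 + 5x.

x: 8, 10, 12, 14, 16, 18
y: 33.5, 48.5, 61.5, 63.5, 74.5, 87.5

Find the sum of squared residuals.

SSE = 52

x=8: ŷ = -3.5 + 5·8 = 36.5; r = 33.5 − 36.5 = -3
x=10: ŷ = -3.5 + 5·10 = 46.5; r = 48.5 − 46.5 = 2
x=12: ŷ = -3.5 + 5·12 = 56.5; r = 61.5 − 56.5 = 5
x=14: ŷ = -3.5 + 5·14 = 66.5; r = 63.5 − 66.5 = -3
x=16: ŷ = -3.5 + 5·16 = 76.5; r = 74.5 − 76.5 = -2
x=18: ŷ = -3.5 + 5·18 = 86.5; r = 87.5 − 86.5 = 1
SSE = 9 + 4 + 25 + 9 + 4 + 1 = 52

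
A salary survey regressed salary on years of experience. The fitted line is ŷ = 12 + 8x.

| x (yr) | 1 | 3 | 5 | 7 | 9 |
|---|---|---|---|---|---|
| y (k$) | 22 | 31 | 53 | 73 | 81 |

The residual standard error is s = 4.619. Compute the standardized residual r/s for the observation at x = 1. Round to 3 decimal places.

0.433

ŷ = 12 + 8·1 = 20
r = 22 − 20 = 2
r/s = 2 / 4.619 = 0.433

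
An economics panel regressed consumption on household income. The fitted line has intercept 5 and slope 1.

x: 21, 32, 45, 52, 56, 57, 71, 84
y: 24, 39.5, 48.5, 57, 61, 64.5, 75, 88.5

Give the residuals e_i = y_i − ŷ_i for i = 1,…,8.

x=21: ŷ = 5 + 21 = 26; e = 24 − 26 = -2
x=32: ŷ = 5 + 32 = 37; e = 39.5 − 37 = 2.5
x=45: ŷ = 5 + 45 = 50; e = 48.5 − 50 = -1.5
x=52: ŷ = 5 + 52 = 57; e = 57 − 57 = 0
x=56: ŷ = 5 + 56 = 61; e = 61 − 61 = 0
x=57: ŷ = 5 + 57 = 62; e = 64.5 − 62 = 2.5
x=71: ŷ = 5 + 71 = 76; e = 75 − 76 = -1
x=84: ŷ = 5 + 84 = 89; e = 88.5 − 89 = -0.5

-2, 2.5, -1.5, 0, 0, 2.5, -1, -0.5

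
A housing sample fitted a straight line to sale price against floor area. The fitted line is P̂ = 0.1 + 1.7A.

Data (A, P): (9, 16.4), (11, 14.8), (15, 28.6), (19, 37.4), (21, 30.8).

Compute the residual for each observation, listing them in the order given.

1, -4, 3, 5, -5

A=9: P̂ = 0.1 + 1.7·9 = 15.4; e = 16.4 − 15.4 = 1
A=11: P̂ = 0.1 + 1.7·11 = 18.8; e = 14.8 − 18.8 = -4
A=15: P̂ = 0.1 + 1.7·15 = 25.6; e = 28.6 − 25.6 = 3
A=19: P̂ = 0.1 + 1.7·19 = 32.4; e = 37.4 − 32.4 = 5
A=21: P̂ = 0.1 + 1.7·21 = 35.8; e = 30.8 − 35.8 = -5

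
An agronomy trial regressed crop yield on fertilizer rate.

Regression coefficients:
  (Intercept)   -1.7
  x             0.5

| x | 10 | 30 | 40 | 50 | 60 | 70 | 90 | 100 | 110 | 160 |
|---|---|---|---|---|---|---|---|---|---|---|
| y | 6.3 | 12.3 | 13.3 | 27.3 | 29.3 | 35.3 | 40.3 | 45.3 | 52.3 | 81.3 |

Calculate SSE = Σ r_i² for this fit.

SSE = 84

x=10: ŷ = -1.7 + 0.5·10 = 3.3; r = 6.3 − 3.3 = 3
x=30: ŷ = -1.7 + 0.5·30 = 13.3; r = 12.3 − 13.3 = -1
x=40: ŷ = -1.7 + 0.5·40 = 18.3; r = 13.3 − 18.3 = -5
x=50: ŷ = -1.7 + 0.5·50 = 23.3; r = 27.3 − 23.3 = 4
x=60: ŷ = -1.7 + 0.5·60 = 28.3; r = 29.3 − 28.3 = 1
x=70: ŷ = -1.7 + 0.5·70 = 33.3; r = 35.3 − 33.3 = 2
x=90: ŷ = -1.7 + 0.5·90 = 43.3; r = 40.3 − 43.3 = -3
x=100: ŷ = -1.7 + 0.5·100 = 48.3; r = 45.3 − 48.3 = -3
x=110: ŷ = -1.7 + 0.5·110 = 53.3; r = 52.3 − 53.3 = -1
x=160: ŷ = -1.7 + 0.5·160 = 78.3; r = 81.3 − 78.3 = 3
SSE = 9 + 1 + 25 + 16 + 1 + 4 + 9 + 9 + 1 + 9 = 84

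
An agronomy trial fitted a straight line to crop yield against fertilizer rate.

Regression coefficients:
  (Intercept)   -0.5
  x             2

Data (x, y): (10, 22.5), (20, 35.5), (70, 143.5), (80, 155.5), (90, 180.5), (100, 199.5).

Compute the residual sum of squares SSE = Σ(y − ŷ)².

SSE = 58

x=10: ŷ = -0.5 + 2·10 = 19.5; e = 22.5 − 19.5 = 3
x=20: ŷ = -0.5 + 2·20 = 39.5; e = 35.5 − 39.5 = -4
x=70: ŷ = -0.5 + 2·70 = 139.5; e = 143.5 − 139.5 = 4
x=80: ŷ = -0.5 + 2·80 = 159.5; e = 155.5 − 159.5 = -4
x=90: ŷ = -0.5 + 2·90 = 179.5; e = 180.5 − 179.5 = 1
x=100: ŷ = -0.5 + 2·100 = 199.5; e = 199.5 − 199.5 = 0
SSE = 9 + 16 + 16 + 16 + 1 + 0 = 58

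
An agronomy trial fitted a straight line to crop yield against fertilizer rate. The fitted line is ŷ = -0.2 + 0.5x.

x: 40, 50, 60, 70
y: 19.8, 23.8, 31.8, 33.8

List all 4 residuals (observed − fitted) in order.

0, -1, 2, -1

x=40: ŷ = -0.2 + 0.5·40 = 19.8; r = 19.8 − 19.8 = 0
x=50: ŷ = -0.2 + 0.5·50 = 24.8; r = 23.8 − 24.8 = -1
x=60: ŷ = -0.2 + 0.5·60 = 29.8; r = 31.8 − 29.8 = 2
x=70: ŷ = -0.2 + 0.5·70 = 34.8; r = 33.8 − 34.8 = -1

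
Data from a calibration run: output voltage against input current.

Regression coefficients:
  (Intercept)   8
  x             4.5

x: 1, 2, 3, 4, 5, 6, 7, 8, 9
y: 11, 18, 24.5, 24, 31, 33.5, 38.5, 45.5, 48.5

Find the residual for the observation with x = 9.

ŷ = 8 + 4.5·9 = 48.5
r = 48.5 − 48.5 = 0

r = 0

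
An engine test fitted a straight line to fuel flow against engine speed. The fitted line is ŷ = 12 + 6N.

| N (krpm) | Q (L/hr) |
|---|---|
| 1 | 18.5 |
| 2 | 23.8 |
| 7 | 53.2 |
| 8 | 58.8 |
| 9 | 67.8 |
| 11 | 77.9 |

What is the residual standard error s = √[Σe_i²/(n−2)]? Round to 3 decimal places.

s = 1.185

N=1: ŷ = 12 + 6·1 = 18; e = 18.5 − 18 = 0.5
N=2: ŷ = 12 + 6·2 = 24; e = 23.8 − 24 = -0.2
N=7: ŷ = 12 + 6·7 = 54; e = 53.2 − 54 = -0.8
N=8: ŷ = 12 + 6·8 = 60; e = 58.8 − 60 = -1.2
N=9: ŷ = 12 + 6·9 = 66; e = 67.8 − 66 = 1.8
N=11: ŷ = 12 + 6·11 = 78; e = 77.9 − 78 = -0.1
SSE = 0.25 + 0.04 + 0.64 + 1.44 + 3.24 + 0.01 = 5.62
s = √(5.62/4) = √1.405 ≈ 1.185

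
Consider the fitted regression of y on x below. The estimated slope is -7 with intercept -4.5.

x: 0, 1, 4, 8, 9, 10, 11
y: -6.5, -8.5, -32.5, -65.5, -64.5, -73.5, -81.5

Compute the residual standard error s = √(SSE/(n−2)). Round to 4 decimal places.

x=0: ŷ = -4.5 − 7·0 = -4.5; r = -6.5 − (-4.5) = -2
x=1: ŷ = -4.5 − 7·1 = -11.5; r = -8.5 − (-11.5) = 3
x=4: ŷ = -4.5 − 7·4 = -32.5; r = -32.5 − (-32.5) = 0
x=8: ŷ = -4.5 − 7·8 = -60.5; r = -65.5 − (-60.5) = -5
x=9: ŷ = -4.5 − 7·9 = -67.5; r = -64.5 − (-67.5) = 3
x=10: ŷ = -4.5 − 7·10 = -74.5; r = -73.5 − (-74.5) = 1
x=11: ŷ = -4.5 − 7·11 = -81.5; r = -81.5 − (-81.5) = 0
SSE = 4 + 9 + 0 + 25 + 9 + 1 + 0 = 48
s = √(48/5) = √9.6 ≈ 3.0984

s = 3.0984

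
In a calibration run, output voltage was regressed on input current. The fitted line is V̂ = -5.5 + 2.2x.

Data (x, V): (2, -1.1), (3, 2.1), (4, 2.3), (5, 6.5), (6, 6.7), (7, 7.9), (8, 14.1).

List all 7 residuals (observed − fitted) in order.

x=2: V̂ = -5.5 + 2.2·2 = -1.1; e = -1.1 − (-1.1) = 0
x=3: V̂ = -5.5 + 2.2·3 = 1.1; e = 2.1 − 1.1 = 1
x=4: V̂ = -5.5 + 2.2·4 = 3.3; e = 2.3 − 3.3 = -1
x=5: V̂ = -5.5 + 2.2·5 = 5.5; e = 6.5 − 5.5 = 1
x=6: V̂ = -5.5 + 2.2·6 = 7.7; e = 6.7 − 7.7 = -1
x=7: V̂ = -5.5 + 2.2·7 = 9.9; e = 7.9 − 9.9 = -2
x=8: V̂ = -5.5 + 2.2·8 = 12.1; e = 14.1 − 12.1 = 2

0, 1, -1, 1, -1, -2, 2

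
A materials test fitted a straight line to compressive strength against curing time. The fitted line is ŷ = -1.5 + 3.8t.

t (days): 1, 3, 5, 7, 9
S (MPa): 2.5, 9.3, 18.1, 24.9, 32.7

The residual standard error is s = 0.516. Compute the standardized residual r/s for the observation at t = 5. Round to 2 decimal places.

1.16

ŷ = -1.5 + 3.8·5 = 17.5
r = 18.1 − 17.5 = 0.6
r/s = 0.6 / 0.516 = 1.16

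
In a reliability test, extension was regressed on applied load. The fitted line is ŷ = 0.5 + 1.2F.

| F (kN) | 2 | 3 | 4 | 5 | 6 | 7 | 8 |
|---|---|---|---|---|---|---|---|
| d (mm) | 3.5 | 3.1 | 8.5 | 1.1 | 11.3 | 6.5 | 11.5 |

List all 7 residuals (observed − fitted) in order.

F=2: ŷ = 0.5 + 1.2·2 = 2.9; r = 3.5 − 2.9 = 0.6
F=3: ŷ = 0.5 + 1.2·3 = 4.1; r = 3.1 − 4.1 = -1
F=4: ŷ = 0.5 + 1.2·4 = 5.3; r = 8.5 − 5.3 = 3.2
F=5: ŷ = 0.5 + 1.2·5 = 6.5; r = 1.1 − 6.5 = -5.4
F=6: ŷ = 0.5 + 1.2·6 = 7.7; r = 11.3 − 7.7 = 3.6
F=7: ŷ = 0.5 + 1.2·7 = 8.9; r = 6.5 − 8.9 = -2.4
F=8: ŷ = 0.5 + 1.2·8 = 10.1; r = 11.5 − 10.1 = 1.4

0.6, -1, 3.2, -5.4, 3.6, -2.4, 1.4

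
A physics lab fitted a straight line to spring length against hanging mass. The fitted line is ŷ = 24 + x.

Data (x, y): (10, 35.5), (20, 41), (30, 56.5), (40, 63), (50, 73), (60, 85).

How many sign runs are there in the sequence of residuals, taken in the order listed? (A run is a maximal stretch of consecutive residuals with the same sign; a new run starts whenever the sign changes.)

5 runs

x=10: ŷ = 24 + 10 = 34; r = 35.5 − 34 = 1.5
x=20: ŷ = 24 + 20 = 44; r = 41 − 44 = -3
x=30: ŷ = 24 + 30 = 54; r = 56.5 − 54 = 2.5
x=40: ŷ = 24 + 40 = 64; r = 63 − 64 = -1
x=50: ŷ = 24 + 50 = 74; r = 73 − 74 = -1
x=60: ŷ = 24 + 60 = 84; r = 85 − 84 = 1
Signs: + − + − − +
Runs: +×1, −×1, +×1, −×2, +×1 → 5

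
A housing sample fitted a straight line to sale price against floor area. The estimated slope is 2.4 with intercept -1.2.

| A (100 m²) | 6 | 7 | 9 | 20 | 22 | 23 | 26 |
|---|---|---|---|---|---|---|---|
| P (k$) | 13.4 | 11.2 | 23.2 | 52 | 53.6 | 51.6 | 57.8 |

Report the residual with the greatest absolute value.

r = 5.2

A=6: ŷ = -1.2 + 2.4·6 = 13.2; r = 13.4 − 13.2 = 0.2
A=7: ŷ = -1.2 + 2.4·7 = 15.6; r = 11.2 − 15.6 = -4.4
A=9: ŷ = -1.2 + 2.4·9 = 20.4; r = 23.2 − 20.4 = 2.8
A=20: ŷ = -1.2 + 2.4·20 = 46.8; r = 52 − 46.8 = 5.2
A=22: ŷ = -1.2 + 2.4·22 = 51.6; r = 53.6 − 51.6 = 2
A=23: ŷ = -1.2 + 2.4·23 = 54; r = 51.6 − 54 = -2.4
A=26: ŷ = -1.2 + 2.4·26 = 61.2; r = 57.8 − 61.2 = -3.4
Largest |r| is 5.2 at A = 20, residual 5.2.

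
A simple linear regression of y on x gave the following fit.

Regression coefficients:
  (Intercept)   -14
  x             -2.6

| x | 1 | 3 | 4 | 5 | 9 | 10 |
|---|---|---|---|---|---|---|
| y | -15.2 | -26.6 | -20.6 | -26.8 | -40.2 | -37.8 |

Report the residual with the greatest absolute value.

x=1: ŷ = -14 − 2.6·1 = -16.6; e = -15.2 − (-16.6) = 1.4
x=3: ŷ = -14 − 2.6·3 = -21.8; e = -26.6 − (-21.8) = -4.8
x=4: ŷ = -14 − 2.6·4 = -24.4; e = -20.6 − (-24.4) = 3.8
x=5: ŷ = -14 − 2.6·5 = -27; e = -26.8 − (-27) = 0.2
x=9: ŷ = -14 − 2.6·9 = -37.4; e = -40.2 − (-37.4) = -2.8
x=10: ŷ = -14 − 2.6·10 = -40; e = -37.8 − (-40) = 2.2
Largest |e| is 4.8 at x = 3, residual -4.8.

e = -4.8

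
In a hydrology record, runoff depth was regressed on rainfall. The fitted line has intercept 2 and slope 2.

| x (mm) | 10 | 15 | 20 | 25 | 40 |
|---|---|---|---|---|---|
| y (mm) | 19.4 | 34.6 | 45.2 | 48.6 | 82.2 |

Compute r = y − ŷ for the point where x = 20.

ŷ = 2 + 2·20 = 42
r = 45.2 − 42 = 3.2

r = 3.2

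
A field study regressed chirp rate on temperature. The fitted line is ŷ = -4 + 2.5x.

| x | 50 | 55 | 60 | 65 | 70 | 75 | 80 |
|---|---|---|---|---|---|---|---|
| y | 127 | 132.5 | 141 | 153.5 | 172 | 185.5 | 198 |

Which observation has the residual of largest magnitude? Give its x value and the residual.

x=50: ŷ = -4 + 2.5·50 = 121; e = 127 − 121 = 6
x=55: ŷ = -4 + 2.5·55 = 133.5; e = 132.5 − 133.5 = -1
x=60: ŷ = -4 + 2.5·60 = 146; e = 141 − 146 = -5
x=65: ŷ = -4 + 2.5·65 = 158.5; e = 153.5 − 158.5 = -5
x=70: ŷ = -4 + 2.5·70 = 171; e = 172 − 171 = 1
x=75: ŷ = -4 + 2.5·75 = 183.5; e = 185.5 − 183.5 = 2
x=80: ŷ = -4 + 2.5·80 = 196; e = 198 − 196 = 2
Largest |e| is 6 at x = 50, residual 6.

x = 50, e = 6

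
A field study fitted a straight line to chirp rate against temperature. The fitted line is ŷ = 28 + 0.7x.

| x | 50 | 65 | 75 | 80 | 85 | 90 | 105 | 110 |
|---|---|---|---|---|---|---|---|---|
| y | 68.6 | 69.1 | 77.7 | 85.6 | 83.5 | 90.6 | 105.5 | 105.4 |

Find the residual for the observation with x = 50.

ŷ = 28 + 0.7·50 = 63
r = 68.6 − 63 = 5.6

r = 5.6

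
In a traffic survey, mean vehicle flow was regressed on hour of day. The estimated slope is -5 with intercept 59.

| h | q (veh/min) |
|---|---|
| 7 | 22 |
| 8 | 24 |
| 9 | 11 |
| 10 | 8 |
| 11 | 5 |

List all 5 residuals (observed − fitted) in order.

h=7: q̂ = 59 − 5·7 = 24; r = 22 − 24 = -2
h=8: q̂ = 59 − 5·8 = 19; r = 24 − 19 = 5
h=9: q̂ = 59 − 5·9 = 14; r = 11 − 14 = -3
h=10: q̂ = 59 − 5·10 = 9; r = 8 − 9 = -1
h=11: q̂ = 59 − 5·11 = 4; r = 5 − 4 = 1

-2, 5, -3, -1, 1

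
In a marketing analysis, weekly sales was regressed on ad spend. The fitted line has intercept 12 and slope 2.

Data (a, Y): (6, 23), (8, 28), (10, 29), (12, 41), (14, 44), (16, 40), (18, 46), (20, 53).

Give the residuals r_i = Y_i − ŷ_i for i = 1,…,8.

-1, 0, -3, 5, 4, -4, -2, 1

a=6: ŷ = 12 + 2·6 = 24; r = 23 − 24 = -1
a=8: ŷ = 12 + 2·8 = 28; r = 28 − 28 = 0
a=10: ŷ = 12 + 2·10 = 32; r = 29 − 32 = -3
a=12: ŷ = 12 + 2·12 = 36; r = 41 − 36 = 5
a=14: ŷ = 12 + 2·14 = 40; r = 44 − 40 = 4
a=16: ŷ = 12 + 2·16 = 44; r = 40 − 44 = -4
a=18: ŷ = 12 + 2·18 = 48; r = 46 − 48 = -2
a=20: ŷ = 12 + 2·20 = 52; r = 53 − 52 = 1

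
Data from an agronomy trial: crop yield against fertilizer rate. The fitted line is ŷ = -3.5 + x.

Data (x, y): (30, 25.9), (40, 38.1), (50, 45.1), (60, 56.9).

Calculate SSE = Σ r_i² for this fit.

x=30: ŷ = -3.5 + 30 = 26.5; r = 25.9 − 26.5 = -0.6
x=40: ŷ = -3.5 + 40 = 36.5; r = 38.1 − 36.5 = 1.6
x=50: ŷ = -3.5 + 50 = 46.5; r = 45.1 − 46.5 = -1.4
x=60: ŷ = -3.5 + 60 = 56.5; r = 56.9 − 56.5 = 0.4
SSE = 0.36 + 2.56 + 1.96 + 0.16 = 5.04

SSE = 5.04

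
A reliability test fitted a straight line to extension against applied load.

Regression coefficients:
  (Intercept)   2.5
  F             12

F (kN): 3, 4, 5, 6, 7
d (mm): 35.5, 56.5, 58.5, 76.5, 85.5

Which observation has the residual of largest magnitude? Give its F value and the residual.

F=3: ŷ = 2.5 + 12·3 = 38.5; e = 35.5 − 38.5 = -3
F=4: ŷ = 2.5 + 12·4 = 50.5; e = 56.5 − 50.5 = 6
F=5: ŷ = 2.5 + 12·5 = 62.5; e = 58.5 − 62.5 = -4
F=6: ŷ = 2.5 + 12·6 = 74.5; e = 76.5 − 74.5 = 2
F=7: ŷ = 2.5 + 12·7 = 86.5; e = 85.5 − 86.5 = -1
Largest |e| is 6 at F = 4, residual 6.

F = 4, e = 6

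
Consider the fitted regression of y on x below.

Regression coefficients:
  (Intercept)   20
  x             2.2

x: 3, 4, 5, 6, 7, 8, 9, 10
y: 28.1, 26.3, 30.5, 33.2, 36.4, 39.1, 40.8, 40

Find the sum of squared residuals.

SSE = 17

x=3: ŷ = 20 + 2.2·3 = 26.6; e = 28.1 − 26.6 = 1.5
x=4: ŷ = 20 + 2.2·4 = 28.8; e = 26.3 − 28.8 = -2.5
x=5: ŷ = 20 + 2.2·5 = 31; e = 30.5 − 31 = -0.5
x=6: ŷ = 20 + 2.2·6 = 33.2; e = 33.2 − 33.2 = 0
x=7: ŷ = 20 + 2.2·7 = 35.4; e = 36.4 − 35.4 = 1
x=8: ŷ = 20 + 2.2·8 = 37.6; e = 39.1 − 37.6 = 1.5
x=9: ŷ = 20 + 2.2·9 = 39.8; e = 40.8 − 39.8 = 1
x=10: ŷ = 20 + 2.2·10 = 42; e = 40 − 42 = -2
SSE = 2.25 + 6.25 + 0.25 + 0 + 1 + 2.25 + 1 + 4 = 17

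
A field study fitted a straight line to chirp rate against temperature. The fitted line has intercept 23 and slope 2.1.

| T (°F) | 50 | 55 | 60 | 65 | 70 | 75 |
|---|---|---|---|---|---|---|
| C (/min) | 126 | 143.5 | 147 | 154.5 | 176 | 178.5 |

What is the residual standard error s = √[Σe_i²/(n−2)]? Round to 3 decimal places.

T=50: ŷ = 23 + 2.1·50 = 128; e = 126 − 128 = -2
T=55: ŷ = 23 + 2.1·55 = 138.5; e = 143.5 − 138.5 = 5
T=60: ŷ = 23 + 2.1·60 = 149; e = 147 − 149 = -2
T=65: ŷ = 23 + 2.1·65 = 159.5; e = 154.5 − 159.5 = -5
T=70: ŷ = 23 + 2.1·70 = 170; e = 176 − 170 = 6
T=75: ŷ = 23 + 2.1·75 = 180.5; e = 178.5 − 180.5 = -2
SSE = 4 + 25 + 4 + 25 + 36 + 4 = 98
s = √(98/4) = √24.5 ≈ 4.950

s = 4.950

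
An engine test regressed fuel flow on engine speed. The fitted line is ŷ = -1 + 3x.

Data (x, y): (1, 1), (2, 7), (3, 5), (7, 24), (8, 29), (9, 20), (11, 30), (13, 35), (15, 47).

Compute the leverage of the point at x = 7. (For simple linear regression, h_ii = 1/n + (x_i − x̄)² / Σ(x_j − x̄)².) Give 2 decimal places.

x̄ = (1 + 2 + 3 + 7 + 8 + 9 + 11 + 13 + 15)/9 = 7.66667
Σ(x − x̄)² = 44.4444 + 32.1111 + 21.7778 + 0.444444 + 0.111111 + 1.77778 + 11.1111 + 28.4444 + 53.7778 = 194
h = 1/9 + (-0.666667)²/194 = 0.111111 + 0.00229095 = 0.11

h = 0.11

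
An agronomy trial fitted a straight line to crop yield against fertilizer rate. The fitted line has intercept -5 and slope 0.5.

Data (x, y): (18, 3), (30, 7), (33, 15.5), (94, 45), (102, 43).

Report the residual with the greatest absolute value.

r = 4

x=18: ŷ = -5 + 0.5·18 = 4; r = 3 − 4 = -1
x=30: ŷ = -5 + 0.5·30 = 10; r = 7 − 10 = -3
x=33: ŷ = -5 + 0.5·33 = 11.5; r = 15.5 − 11.5 = 4
x=94: ŷ = -5 + 0.5·94 = 42; r = 45 − 42 = 3
x=102: ŷ = -5 + 0.5·102 = 46; r = 43 − 46 = -3
Largest |r| is 4 at x = 33, residual 4.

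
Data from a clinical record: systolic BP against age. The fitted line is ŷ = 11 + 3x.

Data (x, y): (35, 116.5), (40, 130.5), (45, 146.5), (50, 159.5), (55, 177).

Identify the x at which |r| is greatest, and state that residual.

x=35: ŷ = 11 + 3·35 = 116; r = 116.5 − 116 = 0.5
x=40: ŷ = 11 + 3·40 = 131; r = 130.5 − 131 = -0.5
x=45: ŷ = 11 + 3·45 = 146; r = 146.5 − 146 = 0.5
x=50: ŷ = 11 + 3·50 = 161; r = 159.5 − 161 = -1.5
x=55: ŷ = 11 + 3·55 = 176; r = 177 − 176 = 1
Largest |r| is 1.5 at x = 50, residual -1.5.

x = 50, r = -1.5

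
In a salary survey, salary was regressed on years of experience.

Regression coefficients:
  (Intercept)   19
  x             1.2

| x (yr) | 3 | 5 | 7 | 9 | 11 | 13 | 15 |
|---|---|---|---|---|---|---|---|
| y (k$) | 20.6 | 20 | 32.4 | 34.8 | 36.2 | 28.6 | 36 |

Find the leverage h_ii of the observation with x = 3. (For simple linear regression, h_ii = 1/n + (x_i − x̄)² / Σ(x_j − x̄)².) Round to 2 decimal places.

h = 0.46

x̄ = (3 + 5 + 7 + 9 + 11 + 13 + 15)/7 = 9
Σ(x − x̄)² = 36 + 16 + 4 + 0 + 4 + 16 + 36 = 112
h = 1/7 + (-6)²/112 = 0.142857 + 0.321429 = 0.46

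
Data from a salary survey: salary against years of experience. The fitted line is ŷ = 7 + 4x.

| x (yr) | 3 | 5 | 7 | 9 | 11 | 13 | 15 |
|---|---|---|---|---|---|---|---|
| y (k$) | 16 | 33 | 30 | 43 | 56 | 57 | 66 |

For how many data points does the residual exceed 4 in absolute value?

3

x=3: ŷ = 7 + 4·3 = 19; r = 16 − 19 = -3
x=5: ŷ = 7 + 4·5 = 27; r = 33 − 27 = 6
x=7: ŷ = 7 + 4·7 = 35; r = 30 − 35 = -5
x=9: ŷ = 7 + 4·9 = 43; r = 43 − 43 = 0
x=11: ŷ = 7 + 4·11 = 51; r = 56 − 51 = 5
x=13: ŷ = 7 + 4·13 = 59; r = 57 − 59 = -2
x=15: ŷ = 7 + 4·15 = 67; r = 66 − 67 = -1
|r| > 4: x=5 (|r|=6), x=7 (|r|=5), x=11 (|r|=5) → 3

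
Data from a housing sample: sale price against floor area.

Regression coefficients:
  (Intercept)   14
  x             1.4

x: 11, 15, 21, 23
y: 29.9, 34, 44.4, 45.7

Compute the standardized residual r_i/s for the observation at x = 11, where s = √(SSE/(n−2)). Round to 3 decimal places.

0.447

x=11: ŷ = 14 + 1.4·11 = 29.4; r = 29.9 − 29.4 = 0.5
x=15: ŷ = 14 + 1.4·15 = 35; r = 34 − 35 = -1
x=21: ŷ = 14 + 1.4·21 = 43.4; r = 44.4 − 43.4 = 1
x=23: ŷ = 14 + 1.4·23 = 46.2; r = 45.7 − 46.2 = -0.5
SSE = 0.25 + 1 + 1 + 0.25 = 2.5
s = √(2.5/2) = 1.11803
r/s = 0.5 / 1.11803 = 0.447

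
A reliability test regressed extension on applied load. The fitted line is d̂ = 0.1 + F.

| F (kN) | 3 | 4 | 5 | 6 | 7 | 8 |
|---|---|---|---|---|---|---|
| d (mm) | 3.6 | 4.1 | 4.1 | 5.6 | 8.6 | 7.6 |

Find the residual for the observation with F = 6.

d̂ = 0.1 + 6 = 6.1
e = 5.6 − 6.1 = -0.5

e = -0.5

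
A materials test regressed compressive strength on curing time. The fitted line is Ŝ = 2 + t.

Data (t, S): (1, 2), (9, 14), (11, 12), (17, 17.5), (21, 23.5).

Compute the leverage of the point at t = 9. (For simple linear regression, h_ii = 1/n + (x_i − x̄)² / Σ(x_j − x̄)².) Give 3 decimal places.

t̄ = (1 + 9 + 11 + 17 + 21)/5 = 11.8
Σ(t − t̄)² = 116.64 + 7.84 + 0.64 + 27.04 + 84.64 = 236.8
h = 1/5 + (-2.8)²/236.8 = 0.2 + 0.0331081 = 0.233

h = 0.233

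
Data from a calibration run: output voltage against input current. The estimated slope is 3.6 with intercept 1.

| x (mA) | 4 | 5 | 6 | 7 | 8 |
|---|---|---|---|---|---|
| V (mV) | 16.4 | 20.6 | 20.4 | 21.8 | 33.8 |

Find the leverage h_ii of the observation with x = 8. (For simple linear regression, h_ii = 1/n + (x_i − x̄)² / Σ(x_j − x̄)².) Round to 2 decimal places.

h = 0.60

x̄ = (4 + 5 + 6 + 7 + 8)/5 = 6
Σ(x − x̄)² = 4 + 1 + 0 + 1 + 4 = 10
h = 1/5 + (2)²/10 = 0.2 + 0.4 = 0.60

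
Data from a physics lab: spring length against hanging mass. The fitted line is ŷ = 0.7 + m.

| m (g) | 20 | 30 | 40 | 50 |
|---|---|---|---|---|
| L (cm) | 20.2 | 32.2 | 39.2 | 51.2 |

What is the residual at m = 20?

ŷ = 0.7 + 20 = 20.7
r = 20.2 − 20.7 = -0.5

r = -0.5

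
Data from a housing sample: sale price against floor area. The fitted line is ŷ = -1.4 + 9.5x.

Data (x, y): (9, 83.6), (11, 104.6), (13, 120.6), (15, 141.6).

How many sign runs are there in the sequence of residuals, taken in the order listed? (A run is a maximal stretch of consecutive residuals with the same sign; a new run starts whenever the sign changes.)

4 runs

x=9: ŷ = -1.4 + 9.5·9 = 84.1; r = 83.6 − 84.1 = -0.5
x=11: ŷ = -1.4 + 9.5·11 = 103.1; r = 104.6 − 103.1 = 1.5
x=13: ŷ = -1.4 + 9.5·13 = 122.1; r = 120.6 − 122.1 = -1.5
x=15: ŷ = -1.4 + 9.5·15 = 141.1; r = 141.6 − 141.1 = 0.5
Signs: − + − +
Runs: −×1, +×1, −×1, +×1 → 4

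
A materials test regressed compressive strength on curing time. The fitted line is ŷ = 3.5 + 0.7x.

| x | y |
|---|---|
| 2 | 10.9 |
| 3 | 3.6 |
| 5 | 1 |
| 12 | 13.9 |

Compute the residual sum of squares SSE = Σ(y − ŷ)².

SSE = 80

x=2: ŷ = 3.5 + 0.7·2 = 4.9; r = 10.9 − 4.9 = 6
x=3: ŷ = 3.5 + 0.7·3 = 5.6; r = 3.6 − 5.6 = -2
x=5: ŷ = 3.5 + 0.7·5 = 7; r = 1 − 7 = -6
x=12: ŷ = 3.5 + 0.7·12 = 11.9; r = 13.9 − 11.9 = 2
SSE = 36 + 4 + 36 + 4 = 80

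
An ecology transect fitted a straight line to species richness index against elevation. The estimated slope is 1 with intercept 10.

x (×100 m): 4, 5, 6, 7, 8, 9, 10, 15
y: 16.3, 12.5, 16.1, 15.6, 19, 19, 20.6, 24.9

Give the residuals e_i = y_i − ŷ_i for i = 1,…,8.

2.3, -2.5, 0.1, -1.4, 1, 0, 0.6, -0.1

x=4: ŷ = 10 + 4 = 14; e = 16.3 − 14 = 2.3
x=5: ŷ = 10 + 5 = 15; e = 12.5 − 15 = -2.5
x=6: ŷ = 10 + 6 = 16; e = 16.1 − 16 = 0.1
x=7: ŷ = 10 + 7 = 17; e = 15.6 − 17 = -1.4
x=8: ŷ = 10 + 8 = 18; e = 19 − 18 = 1
x=9: ŷ = 10 + 9 = 19; e = 19 − 19 = 0
x=10: ŷ = 10 + 10 = 20; e = 20.6 − 20 = 0.6
x=15: ŷ = 10 + 15 = 25; e = 24.9 − 25 = -0.1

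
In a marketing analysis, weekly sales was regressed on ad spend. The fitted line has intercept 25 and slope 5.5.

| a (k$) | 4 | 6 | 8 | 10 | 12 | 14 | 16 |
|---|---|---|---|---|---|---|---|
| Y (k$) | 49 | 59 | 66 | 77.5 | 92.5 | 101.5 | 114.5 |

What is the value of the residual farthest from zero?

a=4: ŷ = 25 + 5.5·4 = 47; r = 49 − 47 = 2
a=6: ŷ = 25 + 5.5·6 = 58; r = 59 − 58 = 1
a=8: ŷ = 25 + 5.5·8 = 69; r = 66 − 69 = -3
a=10: ŷ = 25 + 5.5·10 = 80; r = 77.5 − 80 = -2.5
a=12: ŷ = 25 + 5.5·12 = 91; r = 92.5 − 91 = 1.5
a=14: ŷ = 25 + 5.5·14 = 102; r = 101.5 − 102 = -0.5
a=16: ŷ = 25 + 5.5·16 = 113; r = 114.5 − 113 = 1.5
Largest |r| is 3 at a = 8, residual -3.

r = -3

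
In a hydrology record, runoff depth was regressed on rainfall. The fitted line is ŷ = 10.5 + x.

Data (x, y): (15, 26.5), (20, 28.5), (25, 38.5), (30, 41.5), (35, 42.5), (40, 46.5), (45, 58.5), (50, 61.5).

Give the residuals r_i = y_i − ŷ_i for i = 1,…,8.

1, -2, 3, 1, -3, -4, 3, 1

x=15: ŷ = 10.5 + 15 = 25.5; r = 26.5 − 25.5 = 1
x=20: ŷ = 10.5 + 20 = 30.5; r = 28.5 − 30.5 = -2
x=25: ŷ = 10.5 + 25 = 35.5; r = 38.5 − 35.5 = 3
x=30: ŷ = 10.5 + 30 = 40.5; r = 41.5 − 40.5 = 1
x=35: ŷ = 10.5 + 35 = 45.5; r = 42.5 − 45.5 = -3
x=40: ŷ = 10.5 + 40 = 50.5; r = 46.5 − 50.5 = -4
x=45: ŷ = 10.5 + 45 = 55.5; r = 58.5 − 55.5 = 3
x=50: ŷ = 10.5 + 50 = 60.5; r = 61.5 − 60.5 = 1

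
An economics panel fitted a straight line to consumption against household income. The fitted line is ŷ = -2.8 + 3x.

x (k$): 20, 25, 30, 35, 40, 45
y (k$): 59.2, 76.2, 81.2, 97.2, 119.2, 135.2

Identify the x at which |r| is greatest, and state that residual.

x=20: ŷ = -2.8 + 3·20 = 57.2; r = 59.2 − 57.2 = 2
x=25: ŷ = -2.8 + 3·25 = 72.2; r = 76.2 − 72.2 = 4
x=30: ŷ = -2.8 + 3·30 = 87.2; r = 81.2 − 87.2 = -6
x=35: ŷ = -2.8 + 3·35 = 102.2; r = 97.2 − 102.2 = -5
x=40: ŷ = -2.8 + 3·40 = 117.2; r = 119.2 − 117.2 = 2
x=45: ŷ = -2.8 + 3·45 = 132.2; r = 135.2 − 132.2 = 3
Largest |r| is 6 at x = 30, residual -6.

x = 30, r = -6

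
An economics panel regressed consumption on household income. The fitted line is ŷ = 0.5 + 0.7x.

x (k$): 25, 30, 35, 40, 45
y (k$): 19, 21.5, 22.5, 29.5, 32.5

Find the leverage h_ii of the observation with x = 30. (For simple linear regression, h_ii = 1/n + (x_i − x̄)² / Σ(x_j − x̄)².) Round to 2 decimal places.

x̄ = (25 + 30 + 35 + 40 + 45)/5 = 35
Σ(x − x̄)² = 100 + 25 + 0 + 25 + 100 = 250
h = 1/5 + (-5)²/250 = 0.2 + 0.1 = 0.30

h = 0.30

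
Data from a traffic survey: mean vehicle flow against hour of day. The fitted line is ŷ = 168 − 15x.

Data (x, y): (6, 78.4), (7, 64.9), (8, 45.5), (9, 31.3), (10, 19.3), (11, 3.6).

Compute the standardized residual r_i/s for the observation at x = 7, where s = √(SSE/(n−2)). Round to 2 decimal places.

0.98

x=6: ŷ = 168 − 15·6 = 78; r = 78.4 − 78 = 0.4
x=7: ŷ = 168 − 15·7 = 63; r = 64.9 − 63 = 1.9
x=8: ŷ = 168 − 15·8 = 48; r = 45.5 − 48 = -2.5
x=9: ŷ = 168 − 15·9 = 33; r = 31.3 − 33 = -1.7
x=10: ŷ = 168 − 15·10 = 18; r = 19.3 − 18 = 1.3
x=11: ŷ = 168 − 15·11 = 3; r = 3.6 − 3 = 0.6
SSE = 0.16 + 3.61 + 6.25 + 2.89 + 1.69 + 0.36 = 14.96
s = √(14.96/4) = 1.93391
r/s = 1.9 / 1.93391 = 0.98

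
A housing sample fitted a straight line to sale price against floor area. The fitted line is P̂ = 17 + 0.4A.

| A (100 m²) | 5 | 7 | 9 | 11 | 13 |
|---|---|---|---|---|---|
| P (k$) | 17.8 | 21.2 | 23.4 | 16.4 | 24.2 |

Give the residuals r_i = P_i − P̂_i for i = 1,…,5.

A=5: P̂ = 17 + 0.4·5 = 19; r = 17.8 − 19 = -1.2
A=7: P̂ = 17 + 0.4·7 = 19.8; r = 21.2 − 19.8 = 1.4
A=9: P̂ = 17 + 0.4·9 = 20.6; r = 23.4 − 20.6 = 2.8
A=11: P̂ = 17 + 0.4·11 = 21.4; r = 16.4 − 21.4 = -5
A=13: P̂ = 17 + 0.4·13 = 22.2; r = 24.2 − 22.2 = 2

-1.2, 1.4, 2.8, -5, 2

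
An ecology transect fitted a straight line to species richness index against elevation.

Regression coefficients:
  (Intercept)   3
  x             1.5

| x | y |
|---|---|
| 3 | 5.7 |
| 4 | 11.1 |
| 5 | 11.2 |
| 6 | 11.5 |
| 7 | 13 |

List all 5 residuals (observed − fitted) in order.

-1.8, 2.1, 0.7, -0.5, -0.5

x=3: ŷ = 3 + 1.5·3 = 7.5; e = 5.7 − 7.5 = -1.8
x=4: ŷ = 3 + 1.5·4 = 9; e = 11.1 − 9 = 2.1
x=5: ŷ = 3 + 1.5·5 = 10.5; e = 11.2 − 10.5 = 0.7
x=6: ŷ = 3 + 1.5·6 = 12; e = 11.5 − 12 = -0.5
x=7: ŷ = 3 + 1.5·7 = 13.5; e = 13 − 13.5 = -0.5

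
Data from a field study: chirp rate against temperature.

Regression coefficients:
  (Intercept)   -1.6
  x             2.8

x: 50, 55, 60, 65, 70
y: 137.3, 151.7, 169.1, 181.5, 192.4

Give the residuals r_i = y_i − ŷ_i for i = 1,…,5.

x=50: ŷ = -1.6 + 2.8·50 = 138.4; r = 137.3 − 138.4 = -1.1
x=55: ŷ = -1.6 + 2.8·55 = 152.4; r = 151.7 − 152.4 = -0.7
x=60: ŷ = -1.6 + 2.8·60 = 166.4; r = 169.1 − 166.4 = 2.7
x=65: ŷ = -1.6 + 2.8·65 = 180.4; r = 181.5 − 180.4 = 1.1
x=70: ŷ = -1.6 + 2.8·70 = 194.4; r = 192.4 − 194.4 = -2

-1.1, -0.7, 2.7, 1.1, -2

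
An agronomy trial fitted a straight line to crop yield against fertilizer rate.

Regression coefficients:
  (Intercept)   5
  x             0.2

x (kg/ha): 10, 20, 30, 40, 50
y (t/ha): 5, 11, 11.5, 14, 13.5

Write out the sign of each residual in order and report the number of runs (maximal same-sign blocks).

3 runs

x=10: ŷ = 5 + 0.2·10 = 7; r = 5 − 7 = -2
x=20: ŷ = 5 + 0.2·20 = 9; r = 11 − 9 = 2
x=30: ŷ = 5 + 0.2·30 = 11; r = 11.5 − 11 = 0.5
x=40: ŷ = 5 + 0.2·40 = 13; r = 14 − 13 = 1
x=50: ŷ = 5 + 0.2·50 = 15; r = 13.5 − 15 = -1.5
Signs: − + + + −
Runs: −×1, +×3, −×1 → 3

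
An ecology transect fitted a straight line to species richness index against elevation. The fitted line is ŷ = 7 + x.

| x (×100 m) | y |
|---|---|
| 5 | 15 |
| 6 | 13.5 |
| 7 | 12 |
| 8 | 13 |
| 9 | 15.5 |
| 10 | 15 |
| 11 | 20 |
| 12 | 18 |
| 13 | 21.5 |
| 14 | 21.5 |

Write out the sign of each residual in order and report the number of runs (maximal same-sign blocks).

x=5: ŷ = 7 + 5 = 12; r = 15 − 12 = 3
x=6: ŷ = 7 + 6 = 13; r = 13.5 − 13 = 0.5
x=7: ŷ = 7 + 7 = 14; r = 12 − 14 = -2
x=8: ŷ = 7 + 8 = 15; r = 13 − 15 = -2
x=9: ŷ = 7 + 9 = 16; r = 15.5 − 16 = -0.5
x=10: ŷ = 7 + 10 = 17; r = 15 − 17 = -2
x=11: ŷ = 7 + 11 = 18; r = 20 − 18 = 2
x=12: ŷ = 7 + 12 = 19; r = 18 − 19 = -1
x=13: ŷ = 7 + 13 = 20; r = 21.5 − 20 = 1.5
x=14: ŷ = 7 + 14 = 21; r = 21.5 − 21 = 0.5
Signs: + + − − − − + − + +
Runs: +×2, −×4, +×1, −×1, +×2 → 5

5 runs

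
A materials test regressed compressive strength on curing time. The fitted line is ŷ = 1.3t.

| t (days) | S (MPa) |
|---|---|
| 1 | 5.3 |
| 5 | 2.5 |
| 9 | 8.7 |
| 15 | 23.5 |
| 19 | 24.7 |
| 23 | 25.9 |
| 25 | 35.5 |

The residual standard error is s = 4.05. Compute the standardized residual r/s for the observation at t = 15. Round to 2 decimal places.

ŷ = 1.3·15 = 19.5
r = 23.5 − 19.5 = 4
r/s = 4 / 4.05 = 0.99

0.99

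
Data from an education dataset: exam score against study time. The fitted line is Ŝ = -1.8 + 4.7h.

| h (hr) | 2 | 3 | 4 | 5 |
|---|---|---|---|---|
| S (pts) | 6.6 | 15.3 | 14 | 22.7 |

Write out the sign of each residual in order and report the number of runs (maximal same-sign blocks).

4 runs

h=2: Ŝ = -1.8 + 4.7·2 = 7.6; r = 6.6 − 7.6 = -1
h=3: Ŝ = -1.8 + 4.7·3 = 12.3; r = 15.3 − 12.3 = 3
h=4: Ŝ = -1.8 + 4.7·4 = 17; r = 14 − 17 = -3
h=5: Ŝ = -1.8 + 4.7·5 = 21.7; r = 22.7 − 21.7 = 1
Signs: − + − +
Runs: −×1, +×1, −×1, +×1 → 4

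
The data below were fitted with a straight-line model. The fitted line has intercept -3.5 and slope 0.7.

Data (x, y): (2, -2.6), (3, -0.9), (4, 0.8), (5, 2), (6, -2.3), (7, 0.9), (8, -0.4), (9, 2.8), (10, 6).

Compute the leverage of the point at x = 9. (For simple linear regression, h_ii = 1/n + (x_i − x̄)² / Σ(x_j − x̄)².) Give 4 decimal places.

x̄ = (2 + 3 + 4 + 5 + 6 + 7 + 8 + 9 + 10)/9 = 6
Σ(x − x̄)² = 16 + 9 + 4 + 1 + 0 + 1 + 4 + 9 + 16 = 60
h = 1/9 + (3)²/60 = 0.111111 + 0.15 = 0.2611

h = 0.2611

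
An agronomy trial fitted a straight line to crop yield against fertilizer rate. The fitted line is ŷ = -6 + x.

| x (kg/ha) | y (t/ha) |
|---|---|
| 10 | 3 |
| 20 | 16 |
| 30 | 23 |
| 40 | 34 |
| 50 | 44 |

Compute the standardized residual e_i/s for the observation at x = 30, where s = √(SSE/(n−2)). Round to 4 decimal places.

x=10: ŷ = -6 + 10 = 4; e = 3 − 4 = -1
x=20: ŷ = -6 + 20 = 14; e = 16 − 14 = 2
x=30: ŷ = -6 + 30 = 24; e = 23 − 24 = -1
x=40: ŷ = -6 + 40 = 34; e = 34 − 34 = 0
x=50: ŷ = -6 + 50 = 44; e = 44 − 44 = 0
SSE = 1 + 4 + 1 + 0 + 0 = 6
s = √(6/3) = 1.41421
e/s = -1 / 1.41421 = -0.7071

-0.7071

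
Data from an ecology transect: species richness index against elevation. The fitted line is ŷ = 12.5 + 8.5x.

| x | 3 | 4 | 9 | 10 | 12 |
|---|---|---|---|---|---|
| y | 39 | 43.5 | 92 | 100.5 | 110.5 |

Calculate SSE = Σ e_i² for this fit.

SSE = 44

x=3: ŷ = 12.5 + 8.5·3 = 38; e = 39 − 38 = 1
x=4: ŷ = 12.5 + 8.5·4 = 46.5; e = 43.5 − 46.5 = -3
x=9: ŷ = 12.5 + 8.5·9 = 89; e = 92 − 89 = 3
x=10: ŷ = 12.5 + 8.5·10 = 97.5; e = 100.5 − 97.5 = 3
x=12: ŷ = 12.5 + 8.5·12 = 114.5; e = 110.5 − 114.5 = -4
SSE = 1 + 9 + 9 + 9 + 16 = 44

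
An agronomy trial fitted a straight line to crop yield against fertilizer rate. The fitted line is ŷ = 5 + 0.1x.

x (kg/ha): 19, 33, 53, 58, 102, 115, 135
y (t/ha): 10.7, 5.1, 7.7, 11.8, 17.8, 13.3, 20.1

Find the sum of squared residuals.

x=19: ŷ = 5 + 0.1·19 = 6.9; e = 10.7 − 6.9 = 3.8
x=33: ŷ = 5 + 0.1·33 = 8.3; e = 5.1 − 8.3 = -3.2
x=53: ŷ = 5 + 0.1·53 = 10.3; e = 7.7 − 10.3 = -2.6
x=58: ŷ = 5 + 0.1·58 = 10.8; e = 11.8 − 10.8 = 1
x=102: ŷ = 5 + 0.1·102 = 15.2; e = 17.8 − 15.2 = 2.6
x=115: ŷ = 5 + 0.1·115 = 16.5; e = 13.3 − 16.5 = -3.2
x=135: ŷ = 5 + 0.1·135 = 18.5; e = 20.1 − 18.5 = 1.6
SSE = 14.44 + 10.24 + 6.76 + 1 + 6.76 + 10.24 + 2.56 = 52

SSE = 52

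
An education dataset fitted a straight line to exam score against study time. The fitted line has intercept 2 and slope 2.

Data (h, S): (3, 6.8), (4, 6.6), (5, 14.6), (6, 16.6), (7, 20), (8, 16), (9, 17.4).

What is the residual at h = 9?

ŷ = 2 + 2·9 = 20
r = 17.4 − 20 = -2.6

r = -2.6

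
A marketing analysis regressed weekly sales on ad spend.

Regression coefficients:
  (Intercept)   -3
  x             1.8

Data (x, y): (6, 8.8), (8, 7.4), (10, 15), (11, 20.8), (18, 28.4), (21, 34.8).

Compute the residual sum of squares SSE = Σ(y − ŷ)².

x=6: ŷ = -3 + 1.8·6 = 7.8; r = 8.8 − 7.8 = 1
x=8: ŷ = -3 + 1.8·8 = 11.4; r = 7.4 − 11.4 = -4
x=10: ŷ = -3 + 1.8·10 = 15; r = 15 − 15 = 0
x=11: ŷ = -3 + 1.8·11 = 16.8; r = 20.8 − 16.8 = 4
x=18: ŷ = -3 + 1.8·18 = 29.4; r = 28.4 − 29.4 = -1
x=21: ŷ = -3 + 1.8·21 = 34.8; r = 34.8 − 34.8 = 0
SSE = 1 + 16 + 0 + 16 + 1 + 0 = 34

SSE = 34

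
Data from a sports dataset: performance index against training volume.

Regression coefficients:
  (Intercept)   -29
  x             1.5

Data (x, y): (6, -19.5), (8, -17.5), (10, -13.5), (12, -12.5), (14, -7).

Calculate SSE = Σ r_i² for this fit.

x=6: ŷ = -29 + 1.5·6 = -20; r = -19.5 − (-20) = 0.5
x=8: ŷ = -29 + 1.5·8 = -17; r = -17.5 − (-17) = -0.5
x=10: ŷ = -29 + 1.5·10 = -14; r = -13.5 − (-14) = 0.5
x=12: ŷ = -29 + 1.5·12 = -11; r = -12.5 − (-11) = -1.5
x=14: ŷ = -29 + 1.5·14 = -8; r = -7 − (-8) = 1
SSE = 0.25 + 0.25 + 0.25 + 2.25 + 1 = 4

SSE = 4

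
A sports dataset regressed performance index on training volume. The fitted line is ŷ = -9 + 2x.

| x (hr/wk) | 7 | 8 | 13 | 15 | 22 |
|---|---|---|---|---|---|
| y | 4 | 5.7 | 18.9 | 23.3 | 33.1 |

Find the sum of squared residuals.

x=7: ŷ = -9 + 2·7 = 5; e = 4 − 5 = -1
x=8: ŷ = -9 + 2·8 = 7; e = 5.7 − 7 = -1.3
x=13: ŷ = -9 + 2·13 = 17; e = 18.9 − 17 = 1.9
x=15: ŷ = -9 + 2·15 = 21; e = 23.3 − 21 = 2.3
x=22: ŷ = -9 + 2·22 = 35; e = 33.1 − 35 = -1.9
SSE = 1 + 1.69 + 3.61 + 5.29 + 3.61 = 15.2

SSE = 15.2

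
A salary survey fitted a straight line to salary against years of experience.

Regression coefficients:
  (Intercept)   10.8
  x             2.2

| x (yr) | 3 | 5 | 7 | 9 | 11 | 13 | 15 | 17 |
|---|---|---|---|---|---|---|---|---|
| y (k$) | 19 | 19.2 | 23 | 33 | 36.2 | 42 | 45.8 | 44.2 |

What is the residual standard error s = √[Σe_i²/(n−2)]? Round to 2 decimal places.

s = 2.99

x=3: ŷ = 10.8 + 2.2·3 = 17.4; e = 19 − 17.4 = 1.6
x=5: ŷ = 10.8 + 2.2·5 = 21.8; e = 19.2 − 21.8 = -2.6
x=7: ŷ = 10.8 + 2.2·7 = 26.2; e = 23 − 26.2 = -3.2
x=9: ŷ = 10.8 + 2.2·9 = 30.6; e = 33 − 30.6 = 2.4
x=11: ŷ = 10.8 + 2.2·11 = 35; e = 36.2 − 35 = 1.2
x=13: ŷ = 10.8 + 2.2·13 = 39.4; e = 42 − 39.4 = 2.6
x=15: ŷ = 10.8 + 2.2·15 = 43.8; e = 45.8 − 43.8 = 2
x=17: ŷ = 10.8 + 2.2·17 = 48.2; e = 44.2 − 48.2 = -4
SSE = 2.56 + 6.76 + 10.24 + 5.76 + 1.44 + 6.76 + 4 + 16 = 53.52
s = √(53.52/6) = √8.92 ≈ 2.99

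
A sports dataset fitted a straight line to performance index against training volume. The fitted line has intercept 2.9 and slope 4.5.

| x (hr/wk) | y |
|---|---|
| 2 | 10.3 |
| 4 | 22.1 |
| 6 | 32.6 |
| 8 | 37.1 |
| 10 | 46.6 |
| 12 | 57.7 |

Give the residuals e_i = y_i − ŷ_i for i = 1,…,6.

-1.6, 1.2, 2.7, -1.8, -1.3, 0.8

x=2: ŷ = 2.9 + 4.5·2 = 11.9; e = 10.3 − 11.9 = -1.6
x=4: ŷ = 2.9 + 4.5·4 = 20.9; e = 22.1 − 20.9 = 1.2
x=6: ŷ = 2.9 + 4.5·6 = 29.9; e = 32.6 − 29.9 = 2.7
x=8: ŷ = 2.9 + 4.5·8 = 38.9; e = 37.1 − 38.9 = -1.8
x=10: ŷ = 2.9 + 4.5·10 = 47.9; e = 46.6 − 47.9 = -1.3
x=12: ŷ = 2.9 + 4.5·12 = 56.9; e = 57.7 − 56.9 = 0.8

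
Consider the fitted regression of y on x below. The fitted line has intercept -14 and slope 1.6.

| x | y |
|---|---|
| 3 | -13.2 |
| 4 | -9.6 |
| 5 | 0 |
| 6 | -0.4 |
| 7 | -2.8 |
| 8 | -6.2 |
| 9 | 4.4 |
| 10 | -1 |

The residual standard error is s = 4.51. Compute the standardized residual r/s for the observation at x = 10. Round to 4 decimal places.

ŷ = -14 + 1.6·10 = 2
r = -1 − 2 = -3
r/s = -3 / 4.51 = -0.6652

-0.6652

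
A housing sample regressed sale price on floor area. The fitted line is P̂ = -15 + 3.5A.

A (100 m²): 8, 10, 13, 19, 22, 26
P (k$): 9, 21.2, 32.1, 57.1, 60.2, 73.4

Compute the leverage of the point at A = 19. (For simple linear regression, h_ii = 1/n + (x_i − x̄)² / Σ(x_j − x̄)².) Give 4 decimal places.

Ā = (8 + 10 + 13 + 19 + 22 + 26)/6 = 16.3333
Σ(A − Ā)² = 69.4444 + 40.1111 + 11.1111 + 7.11111 + 32.1111 + 93.4444 = 253.333
h = 1/6 + (2.66667)²/253.333 = 0.166667 + 0.0280702 = 0.1947

h = 0.1947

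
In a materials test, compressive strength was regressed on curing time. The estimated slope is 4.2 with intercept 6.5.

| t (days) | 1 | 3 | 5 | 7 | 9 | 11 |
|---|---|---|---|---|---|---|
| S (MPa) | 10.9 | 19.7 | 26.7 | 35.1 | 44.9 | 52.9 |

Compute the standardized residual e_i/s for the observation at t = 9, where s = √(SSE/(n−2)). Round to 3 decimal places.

t=1: ŷ = 6.5 + 4.2·1 = 10.7; e = 10.9 − 10.7 = 0.2
t=3: ŷ = 6.5 + 4.2·3 = 19.1; e = 19.7 − 19.1 = 0.6
t=5: ŷ = 6.5 + 4.2·5 = 27.5; e = 26.7 − 27.5 = -0.8
t=7: ŷ = 6.5 + 4.2·7 = 35.9; e = 35.1 − 35.9 = -0.8
t=9: ŷ = 6.5 + 4.2·9 = 44.3; e = 44.9 − 44.3 = 0.6
t=11: ŷ = 6.5 + 4.2·11 = 52.7; e = 52.9 − 52.7 = 0.2
SSE = 0.04 + 0.36 + 0.64 + 0.64 + 0.36 + 0.04 = 2.08
s = √(2.08/4) = 0.72111
e/s = 0.6 / 0.72111 = 0.832

0.832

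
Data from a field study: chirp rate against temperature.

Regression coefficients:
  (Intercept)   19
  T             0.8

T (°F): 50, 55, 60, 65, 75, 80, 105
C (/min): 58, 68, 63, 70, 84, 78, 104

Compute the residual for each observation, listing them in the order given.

T=50: Ĉ = 19 + 0.8·50 = 59; r = 58 − 59 = -1
T=55: Ĉ = 19 + 0.8·55 = 63; r = 68 − 63 = 5
T=60: Ĉ = 19 + 0.8·60 = 67; r = 63 − 67 = -4
T=65: Ĉ = 19 + 0.8·65 = 71; r = 70 − 71 = -1
T=75: Ĉ = 19 + 0.8·75 = 79; r = 84 − 79 = 5
T=80: Ĉ = 19 + 0.8·80 = 83; r = 78 − 83 = -5
T=105: Ĉ = 19 + 0.8·105 = 103; r = 104 − 103 = 1

-1, 5, -4, -1, 5, -5, 1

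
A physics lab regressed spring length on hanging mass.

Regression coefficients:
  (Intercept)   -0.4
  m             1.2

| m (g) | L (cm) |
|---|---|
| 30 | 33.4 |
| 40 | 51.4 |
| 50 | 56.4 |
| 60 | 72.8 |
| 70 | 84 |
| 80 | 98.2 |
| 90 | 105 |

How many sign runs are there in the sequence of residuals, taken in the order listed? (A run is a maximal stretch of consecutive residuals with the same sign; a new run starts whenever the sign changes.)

m=30: L̂ = -0.4 + 1.2·30 = 35.6; r = 33.4 − 35.6 = -2.2
m=40: L̂ = -0.4 + 1.2·40 = 47.6; r = 51.4 − 47.6 = 3.8
m=50: L̂ = -0.4 + 1.2·50 = 59.6; r = 56.4 − 59.6 = -3.2
m=60: L̂ = -0.4 + 1.2·60 = 71.6; r = 72.8 − 71.6 = 1.2
m=70: L̂ = -0.4 + 1.2·70 = 83.6; r = 84 − 83.6 = 0.4
m=80: L̂ = -0.4 + 1.2·80 = 95.6; r = 98.2 − 95.6 = 2.6
m=90: L̂ = -0.4 + 1.2·90 = 107.6; r = 105 − 107.6 = -2.6
Signs: − + − + + + −
Runs: −×1, +×1, −×1, +×3, −×1 → 5

5 runs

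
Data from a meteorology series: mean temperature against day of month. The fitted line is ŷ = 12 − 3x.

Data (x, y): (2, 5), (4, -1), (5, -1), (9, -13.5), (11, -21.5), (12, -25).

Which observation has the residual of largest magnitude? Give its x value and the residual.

x=2: ŷ = 12 − 3·2 = 6; r = 5 − 6 = -1
x=4: ŷ = 12 − 3·4 = 0; r = -1 − 0 = -1
x=5: ŷ = 12 − 3·5 = -3; r = -1 − (-3) = 2
x=9: ŷ = 12 − 3·9 = -15; r = -13.5 − (-15) = 1.5
x=11: ŷ = 12 − 3·11 = -21; r = -21.5 − (-21) = -0.5
x=12: ŷ = 12 − 3·12 = -24; r = -25 − (-24) = -1
Largest |r| is 2 at x = 5, residual 2.

x = 5, r = 2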